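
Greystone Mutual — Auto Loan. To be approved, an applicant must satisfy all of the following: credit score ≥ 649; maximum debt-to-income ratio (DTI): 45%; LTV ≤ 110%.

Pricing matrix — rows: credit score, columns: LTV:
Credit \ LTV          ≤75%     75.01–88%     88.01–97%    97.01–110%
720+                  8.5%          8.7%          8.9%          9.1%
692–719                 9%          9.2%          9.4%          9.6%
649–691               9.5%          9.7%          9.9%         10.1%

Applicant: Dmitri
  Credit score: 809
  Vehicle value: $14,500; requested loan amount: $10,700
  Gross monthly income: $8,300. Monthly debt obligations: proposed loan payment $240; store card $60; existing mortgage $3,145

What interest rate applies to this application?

8.5%

Credit score 809 ≥ 649; Total monthly debts = (240 + 60 + 3,145) = 3,445. Debt-to-income = 3,445/8,300 = 41.5% — meets 45% limit
LTV = 10,700/14,500 = 73.8% ≤ 110%
Credit 809 → row 720+; LTV 73.8% → column ≤75%. Grid cell → 8.5%.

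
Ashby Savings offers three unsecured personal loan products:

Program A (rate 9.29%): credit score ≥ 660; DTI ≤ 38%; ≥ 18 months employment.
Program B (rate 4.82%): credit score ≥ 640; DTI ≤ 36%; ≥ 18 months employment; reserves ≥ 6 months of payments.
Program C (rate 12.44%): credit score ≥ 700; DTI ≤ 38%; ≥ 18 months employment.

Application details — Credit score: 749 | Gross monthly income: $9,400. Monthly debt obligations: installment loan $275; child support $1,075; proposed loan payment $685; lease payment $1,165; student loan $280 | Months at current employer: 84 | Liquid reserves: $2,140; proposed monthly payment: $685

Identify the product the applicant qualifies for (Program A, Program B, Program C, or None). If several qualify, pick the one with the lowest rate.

Total debts = (275 + 1,075 + 685 + 1,165 + 280) = 3,480; DTI = 3,480/9,400 = 37%.
Reserves = 2,140/685 = 3.1 months.
Program A: score 749 ≥ 660; DTI 37% ≤ 38%; employment 84 ≥ 18 mo → qualifies.
Program B: score 749 ≥ 640; DTI 37% > 36%; employment 84 ≥ 18 mo; reserves 3.1 < 6 mo → does not qualify.
Program C: score 749 ≥ 700; DTI 37% ≤ 38%; employment 84 ≥ 18 mo → qualifies.
Qualifying: Program A, Program C. Lowest rate is 9.29% → Program A.

Program A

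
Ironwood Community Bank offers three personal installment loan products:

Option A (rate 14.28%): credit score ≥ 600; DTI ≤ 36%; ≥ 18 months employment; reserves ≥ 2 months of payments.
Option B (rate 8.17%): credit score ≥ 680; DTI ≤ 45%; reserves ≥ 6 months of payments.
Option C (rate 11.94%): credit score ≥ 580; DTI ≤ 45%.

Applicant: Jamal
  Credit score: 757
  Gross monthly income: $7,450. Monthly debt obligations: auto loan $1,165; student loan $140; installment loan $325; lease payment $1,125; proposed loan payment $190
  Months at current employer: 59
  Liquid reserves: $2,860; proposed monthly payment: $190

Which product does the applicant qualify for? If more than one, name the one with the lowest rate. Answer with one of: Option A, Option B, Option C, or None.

Total debts = (1,165 + 140 + 325 + 1,125 + 190) = 2,945; DTI = 2,945/7,450 = 39.5%.
Reserves = 2,860/190 = 15.1 months.
Option A: score 757 ≥ 600; DTI 39.5% > 36%; employment 59 ≥ 18 mo; reserves 15.1 ≥ 2 mo → does not qualify.
Option B: score 757 ≥ 680; DTI 39.5% ≤ 45%; reserves 15.1 ≥ 6 mo → qualifies.
Option C: score 757 ≥ 580; DTI 39.5% ≤ 45% → qualifies.
Qualifying: Option B, Option C. Lowest rate is 8.17% → Option B.

Option B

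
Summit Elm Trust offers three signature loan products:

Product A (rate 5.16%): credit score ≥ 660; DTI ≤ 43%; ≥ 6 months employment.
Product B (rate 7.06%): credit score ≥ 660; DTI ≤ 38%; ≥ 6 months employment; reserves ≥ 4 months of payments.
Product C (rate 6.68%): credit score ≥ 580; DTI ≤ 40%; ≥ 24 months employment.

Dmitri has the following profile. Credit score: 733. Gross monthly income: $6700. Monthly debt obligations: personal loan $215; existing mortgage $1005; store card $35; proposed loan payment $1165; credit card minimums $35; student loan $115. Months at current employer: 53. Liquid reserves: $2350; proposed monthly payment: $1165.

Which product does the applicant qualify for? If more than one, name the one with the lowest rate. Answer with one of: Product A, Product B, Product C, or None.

Total debts = (215 + 1,005 + 35 + 1,165 + 35 + 115) = 2,570; DTI = 2,570/6,700 = 38.4%.
Reserves = 2,350/1,165 = 2.0 months.
Product A: score 733 ≥ 660; DTI 38.4% ≤ 43%; employment 53 ≥ 6 mo → qualifies.
Product B: score 733 ≥ 660; DTI 38.4% > 38%; employment 53 ≥ 6 mo; reserves 2.0 < 4 mo → does not qualify.
Product C: score 733 ≥ 580; DTI 38.4% ≤ 40%; employment 53 ≥ 24 mo → qualifies.
Qualifying: Product A, Product C. Lowest rate is 5.16% → Product A.

Product A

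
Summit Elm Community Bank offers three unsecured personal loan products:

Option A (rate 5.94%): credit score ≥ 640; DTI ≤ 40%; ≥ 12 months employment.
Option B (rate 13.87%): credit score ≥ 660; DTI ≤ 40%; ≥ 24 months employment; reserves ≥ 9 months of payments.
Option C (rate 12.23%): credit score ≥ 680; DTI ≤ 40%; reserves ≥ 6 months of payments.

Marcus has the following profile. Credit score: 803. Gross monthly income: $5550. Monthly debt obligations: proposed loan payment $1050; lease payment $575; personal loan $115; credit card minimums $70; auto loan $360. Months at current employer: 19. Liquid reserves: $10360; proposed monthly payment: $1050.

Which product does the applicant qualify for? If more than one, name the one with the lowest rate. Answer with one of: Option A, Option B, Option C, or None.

Total debts = (1,050 + 575 + 115 + 70 + 360) = 2,170; DTI = 2,170/5,550 = 39.1%.
Reserves = 10,360/1,050 = 9.9 months.
Option A: score 803 ≥ 640; DTI 39.1% ≤ 40%; employment 19 ≥ 12 mo → qualifies.
Option B: score 803 ≥ 660; DTI 39.1% ≤ 40%; employment 19 < 24 mo; reserves 9.9 ≥ 9 mo → does not qualify.
Option C: score 803 ≥ 680; DTI 39.1% ≤ 40%; reserves 9.9 ≥ 6 mo → qualifies.
Qualifying: Option A, Option C. Lowest rate is 5.94% → Option A.

Option A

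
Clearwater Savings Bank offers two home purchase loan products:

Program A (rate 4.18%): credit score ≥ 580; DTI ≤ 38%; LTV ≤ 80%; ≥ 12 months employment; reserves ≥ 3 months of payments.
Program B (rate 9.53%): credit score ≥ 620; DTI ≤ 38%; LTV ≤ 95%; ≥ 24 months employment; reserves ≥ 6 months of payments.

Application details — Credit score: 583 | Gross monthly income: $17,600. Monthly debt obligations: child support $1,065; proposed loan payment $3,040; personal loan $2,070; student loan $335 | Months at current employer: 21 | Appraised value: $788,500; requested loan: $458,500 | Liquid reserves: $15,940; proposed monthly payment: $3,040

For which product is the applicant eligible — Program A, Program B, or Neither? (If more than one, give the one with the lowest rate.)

Total debts = (1,065 + 3,040 + 2,070 + 335) = 6,510; DTI = 6,510/17,600 = 37%.
LTV = 458,500/788,500 = 58.1%.
Reserves = 15,940/3,040 = 5.2 months.
Program A: score 583 ≥ 580; DTI 37% ≤ 38%; LTV 58.1% ≤ 80%; employment 21 ≥ 12 mo; reserves 5.2 ≥ 3 mo → qualifies.
Program B: score 583 < 620; DTI 37% ≤ 38%; LTV 58.1% ≤ 95%; employment 21 < 24 mo; reserves 5.2 < 6 mo → does not qualify.

Program A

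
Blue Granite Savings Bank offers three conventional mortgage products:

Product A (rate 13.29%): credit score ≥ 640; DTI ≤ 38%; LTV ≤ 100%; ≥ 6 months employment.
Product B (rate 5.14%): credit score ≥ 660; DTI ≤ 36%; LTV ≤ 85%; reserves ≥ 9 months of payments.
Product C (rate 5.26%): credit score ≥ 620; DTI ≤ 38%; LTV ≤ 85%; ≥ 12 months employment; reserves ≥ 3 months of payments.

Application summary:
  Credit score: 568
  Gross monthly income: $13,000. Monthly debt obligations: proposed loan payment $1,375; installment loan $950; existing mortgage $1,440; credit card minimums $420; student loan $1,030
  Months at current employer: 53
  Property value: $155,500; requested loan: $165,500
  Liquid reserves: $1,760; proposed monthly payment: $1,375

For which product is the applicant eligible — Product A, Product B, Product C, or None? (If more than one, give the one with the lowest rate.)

None

Total debts = (1,375 + 950 + 1,440 + 420 + 1,030) = 5,215; DTI = 5,215/13,000 = 40.1%.
LTV = 165,500/155,500 = 106.4%.
Reserves = 1,760/1,375 = 1.3 months.
Product A: score 568 < 640; DTI 40.1% > 38%; LTV 106.4% > 100%; employment 53 ≥ 6 mo → does not qualify.
Product B: score 568 < 660; DTI 40.1% > 36%; LTV 106.4% > 85%; reserves 1.3 < 9 mo → does not qualify.
Product C: score 568 < 620; DTI 40.1% > 38%; LTV 106.4% > 85%; employment 53 ≥ 12 mo; reserves 1.3 < 3 mo → does not qualify.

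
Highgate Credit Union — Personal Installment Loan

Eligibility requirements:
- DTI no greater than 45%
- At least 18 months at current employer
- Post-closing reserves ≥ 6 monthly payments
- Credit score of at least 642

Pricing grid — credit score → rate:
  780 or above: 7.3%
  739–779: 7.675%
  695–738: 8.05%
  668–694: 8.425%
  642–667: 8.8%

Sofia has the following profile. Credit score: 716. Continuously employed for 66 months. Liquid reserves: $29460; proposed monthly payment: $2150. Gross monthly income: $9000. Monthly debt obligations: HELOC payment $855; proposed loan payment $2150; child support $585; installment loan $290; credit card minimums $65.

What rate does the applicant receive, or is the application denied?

Approved at 8.05%

Credit score 716 ≥ 642 (meets minimum)
Reserves: 29,460 ÷ 2,150 = 13.7 months (meets 6-month minimum)
Employment 66 ≥ 18 months
Total monthly debts = (855 + 2,150 + 585 + 290 + 65) = 3,945. Debt-to-income = 3,945/9,000 = 43.8% — meets 45% limit
All requirements met. Score 716 falls in the 695–738 tier → 8.05%.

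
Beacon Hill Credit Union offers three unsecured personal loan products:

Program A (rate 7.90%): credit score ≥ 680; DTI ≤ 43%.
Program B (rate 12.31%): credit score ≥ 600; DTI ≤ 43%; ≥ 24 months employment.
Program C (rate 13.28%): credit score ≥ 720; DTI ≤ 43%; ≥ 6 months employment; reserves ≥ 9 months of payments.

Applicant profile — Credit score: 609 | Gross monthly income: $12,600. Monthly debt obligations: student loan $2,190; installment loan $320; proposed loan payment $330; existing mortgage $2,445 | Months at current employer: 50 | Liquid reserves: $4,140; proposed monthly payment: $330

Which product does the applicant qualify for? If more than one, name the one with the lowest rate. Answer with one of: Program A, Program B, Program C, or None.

Total debts = (2,190 + 320 + 330 + 2,445) = 5,285; DTI = 5,285/12,600 = 41.9%.
Reserves = 4,140/330 = 12.5 months.
Program A: score 609 < 680; DTI 41.9% ≤ 43% → does not qualify.
Program B: score 609 ≥ 600; DTI 41.9% ≤ 43%; employment 50 ≥ 24 mo → qualifies.
Program C: score 609 < 720; DTI 41.9% ≤ 43%; employment 50 ≥ 6 mo; reserves 12.5 ≥ 9 mo → does not qualify.

Program B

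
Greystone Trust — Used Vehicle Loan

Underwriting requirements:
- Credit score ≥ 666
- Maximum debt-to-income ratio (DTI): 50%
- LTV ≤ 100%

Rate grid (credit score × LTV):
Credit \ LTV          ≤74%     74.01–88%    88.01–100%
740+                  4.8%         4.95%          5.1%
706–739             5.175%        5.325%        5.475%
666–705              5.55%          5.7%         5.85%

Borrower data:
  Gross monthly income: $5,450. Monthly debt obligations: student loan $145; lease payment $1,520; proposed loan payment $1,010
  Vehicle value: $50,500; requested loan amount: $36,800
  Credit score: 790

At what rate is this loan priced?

Credit score 790 ≥ 666; Total monthly debts = (145 + 1,520 + 1,010) = 2,675. DTI: 2,675 ÷ 5,450 = 49.1%, within the 50% cap
LTV: 36,800 ÷ 50,500 = 72.9%, within 100% cap
Row: 790 falls in 740+. Column: 72.9% falls in ≤74%. Rate = 4.8%.

4.8%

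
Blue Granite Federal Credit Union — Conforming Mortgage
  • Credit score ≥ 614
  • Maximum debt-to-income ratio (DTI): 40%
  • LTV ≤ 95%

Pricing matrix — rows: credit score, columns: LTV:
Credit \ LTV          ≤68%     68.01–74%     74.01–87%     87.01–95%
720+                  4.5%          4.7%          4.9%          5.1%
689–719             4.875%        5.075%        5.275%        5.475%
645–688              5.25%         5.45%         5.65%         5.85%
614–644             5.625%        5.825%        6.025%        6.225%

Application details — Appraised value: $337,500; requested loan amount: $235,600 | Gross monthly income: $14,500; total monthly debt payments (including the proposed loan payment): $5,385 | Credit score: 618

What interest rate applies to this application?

Credit score 618 ≥ 614; DTI = 5,385/14,500 = 37.1% ≤ 40%
Loan-to-value = 235,600/337,500 = 69.8% — pass (95% max)
Row: 618 falls in 614–644. Column: 69.8% falls in 68.01–74%. Rate = 5.825%.

5.825%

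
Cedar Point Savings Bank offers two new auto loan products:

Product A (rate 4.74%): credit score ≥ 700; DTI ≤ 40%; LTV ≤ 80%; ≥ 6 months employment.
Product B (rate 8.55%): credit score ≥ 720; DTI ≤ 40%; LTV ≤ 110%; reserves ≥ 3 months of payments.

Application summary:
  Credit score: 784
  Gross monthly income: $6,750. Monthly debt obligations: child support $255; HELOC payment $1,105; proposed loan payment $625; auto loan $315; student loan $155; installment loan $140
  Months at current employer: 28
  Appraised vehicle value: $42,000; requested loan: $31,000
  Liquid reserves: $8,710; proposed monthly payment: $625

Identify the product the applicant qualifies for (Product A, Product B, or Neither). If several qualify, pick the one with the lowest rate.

Total debts = (255 + 1,105 + 625 + 315 + 155 + 140) = 2,595; DTI = 2,595/6,750 = 38.4%.
LTV = 31,000/42,000 = 73.8%.
Reserves = 8,710/625 = 13.9 months.
Product A: score 784 ≥ 700; DTI 38.4% ≤ 40%; LTV 73.8% ≤ 80%; employment 28 ≥ 6 mo → qualifies.
Product B: score 784 ≥ 720; DTI 38.4% ≤ 40%; LTV 73.8% ≤ 110%; reserves 13.9 ≥ 3 mo → qualifies.
Qualifying: Product A, Product B. Lowest rate is 4.74% → Product A.

Product A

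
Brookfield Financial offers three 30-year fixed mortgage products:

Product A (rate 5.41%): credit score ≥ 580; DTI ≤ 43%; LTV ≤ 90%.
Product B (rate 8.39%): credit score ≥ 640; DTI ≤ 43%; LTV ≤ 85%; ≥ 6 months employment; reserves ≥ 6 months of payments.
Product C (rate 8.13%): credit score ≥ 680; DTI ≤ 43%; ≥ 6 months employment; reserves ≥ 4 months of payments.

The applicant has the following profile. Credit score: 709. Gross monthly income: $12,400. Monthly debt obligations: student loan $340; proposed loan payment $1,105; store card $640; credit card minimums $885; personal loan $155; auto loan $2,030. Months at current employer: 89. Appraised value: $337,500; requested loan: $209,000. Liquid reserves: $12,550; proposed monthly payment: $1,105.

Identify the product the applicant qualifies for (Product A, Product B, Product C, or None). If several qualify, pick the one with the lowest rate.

Total debts = (340 + 1,105 + 640 + 885 + 155 + 2,030) = 5,155; DTI = 5,155/12,400 = 41.6%.
LTV = 209,000/337,500 = 61.9%.
Reserves = 12,550/1,105 = 11.4 months.
Product A: score 709 ≥ 580; DTI 41.6% ≤ 43%; LTV 61.9% ≤ 90% → qualifies.
Product B: score 709 ≥ 640; DTI 41.6% ≤ 43%; LTV 61.9% ≤ 85%; employment 89 ≥ 6 mo; reserves 11.4 ≥ 6 mo → qualifies.
Product C: score 709 ≥ 680; DTI 41.6% ≤ 43%; employment 89 ≥ 6 mo; reserves 11.4 ≥ 4 mo → qualifies.
Qualifying: Product A, Product B, Product C. Lowest rate is 5.41% → Product A.

Product A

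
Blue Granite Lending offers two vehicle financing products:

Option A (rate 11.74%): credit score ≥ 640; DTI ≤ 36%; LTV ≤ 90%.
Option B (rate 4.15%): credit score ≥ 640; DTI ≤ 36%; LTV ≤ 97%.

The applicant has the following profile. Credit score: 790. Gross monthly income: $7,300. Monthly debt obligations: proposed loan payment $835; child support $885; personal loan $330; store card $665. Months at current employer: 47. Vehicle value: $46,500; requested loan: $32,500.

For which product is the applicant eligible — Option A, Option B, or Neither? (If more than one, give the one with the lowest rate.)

Neither

Total debts = (835 + 885 + 330 + 665) = 2,715; DTI = 2,715/7,300 = 37.2%.
LTV = 32,500/46,500 = 69.9%.
Option A: score 790 ≥ 640; DTI 37.2% > 36%; LTV 69.9% ≤ 90% → does not qualify.
Option B: score 790 ≥ 640; DTI 37.2% > 36%; LTV 69.9% ≤ 97% → does not qualify.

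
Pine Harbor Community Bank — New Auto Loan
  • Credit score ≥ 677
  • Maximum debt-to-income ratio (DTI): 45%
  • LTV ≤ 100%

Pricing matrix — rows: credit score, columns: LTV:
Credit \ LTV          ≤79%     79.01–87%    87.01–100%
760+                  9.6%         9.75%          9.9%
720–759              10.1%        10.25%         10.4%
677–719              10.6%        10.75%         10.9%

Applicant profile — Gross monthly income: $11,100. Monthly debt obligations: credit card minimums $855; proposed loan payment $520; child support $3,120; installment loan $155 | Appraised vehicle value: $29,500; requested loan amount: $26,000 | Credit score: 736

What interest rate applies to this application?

Credit score 736 ≥ 677; Total monthly debts = (855 + 520 + 3,120 + 155) = 4,650. DTI: 4,650 ÷ 11,100 = 41.9%, within the 45% cap
Loan-to-value = 26,000/29,500 = 88.1% — pass (100% max)
Row: 736 falls in 720–759. Column: 88.1% falls in 87.01–100%. Rate = 10.4%.

10.4%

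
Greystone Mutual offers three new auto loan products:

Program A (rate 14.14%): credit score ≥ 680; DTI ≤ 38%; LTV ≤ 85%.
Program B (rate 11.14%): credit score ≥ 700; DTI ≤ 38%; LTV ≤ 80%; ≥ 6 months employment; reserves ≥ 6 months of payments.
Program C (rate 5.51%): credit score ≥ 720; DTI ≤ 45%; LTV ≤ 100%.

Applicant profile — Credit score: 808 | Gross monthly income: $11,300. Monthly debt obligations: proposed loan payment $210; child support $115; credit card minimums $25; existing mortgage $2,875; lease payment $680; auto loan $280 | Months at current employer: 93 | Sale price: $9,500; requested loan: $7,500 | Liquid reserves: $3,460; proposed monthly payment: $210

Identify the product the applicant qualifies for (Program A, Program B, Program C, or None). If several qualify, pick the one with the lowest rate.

Total debts = (210 + 115 + 25 + 2,875 + 680 + 280) = 4,185; DTI = 4,185/11,300 = 37%.
LTV = 7,500/9,500 = 78.9%.
Reserves = 3,460/210 = 16.5 months.
Program A: score 808 ≥ 680; DTI 37% ≤ 38%; LTV 78.9% ≤ 85% → qualifies.
Program B: score 808 ≥ 700; DTI 37% ≤ 38%; LTV 78.9% ≤ 80%; employment 93 ≥ 6 mo; reserves 16.5 ≥ 6 mo → qualifies.
Program C: score 808 ≥ 720; DTI 37% ≤ 45%; LTV 78.9% ≤ 100% → qualifies.
Qualifying: Program A, Program B, Program C. Lowest rate is 5.51% → Program C.

Program C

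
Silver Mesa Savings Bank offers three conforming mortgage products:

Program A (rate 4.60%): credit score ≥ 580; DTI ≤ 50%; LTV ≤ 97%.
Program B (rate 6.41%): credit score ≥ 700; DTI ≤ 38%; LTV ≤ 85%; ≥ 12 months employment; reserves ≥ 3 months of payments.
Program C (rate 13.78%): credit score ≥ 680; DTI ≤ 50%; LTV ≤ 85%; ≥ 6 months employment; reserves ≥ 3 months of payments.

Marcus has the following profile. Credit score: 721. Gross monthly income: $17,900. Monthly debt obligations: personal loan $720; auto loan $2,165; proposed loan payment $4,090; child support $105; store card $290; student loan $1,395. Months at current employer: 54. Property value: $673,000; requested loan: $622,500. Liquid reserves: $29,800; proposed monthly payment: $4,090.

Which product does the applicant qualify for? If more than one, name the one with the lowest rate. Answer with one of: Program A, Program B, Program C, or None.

Total debts = (720 + 2,165 + 4,090 + 105 + 290 + 1,395) = 8,765; DTI = 8,765/17,900 = 49%.
LTV = 622,500/673,000 = 92.5%.
Reserves = 29,800/4,090 = 7.3 months.
Program A: score 721 ≥ 580; DTI 49% ≤ 50%; LTV 92.5% ≤ 97% → qualifies.
Program B: score 721 ≥ 700; DTI 49% > 38%; LTV 92.5% > 85%; employment 54 ≥ 12 mo; reserves 7.3 ≥ 3 mo → does not qualify.
Program C: score 721 ≥ 680; DTI 49% ≤ 50%; LTV 92.5% > 85%; employment 54 ≥ 6 mo; reserves 7.3 ≥ 3 mo → does not qualify.

Program A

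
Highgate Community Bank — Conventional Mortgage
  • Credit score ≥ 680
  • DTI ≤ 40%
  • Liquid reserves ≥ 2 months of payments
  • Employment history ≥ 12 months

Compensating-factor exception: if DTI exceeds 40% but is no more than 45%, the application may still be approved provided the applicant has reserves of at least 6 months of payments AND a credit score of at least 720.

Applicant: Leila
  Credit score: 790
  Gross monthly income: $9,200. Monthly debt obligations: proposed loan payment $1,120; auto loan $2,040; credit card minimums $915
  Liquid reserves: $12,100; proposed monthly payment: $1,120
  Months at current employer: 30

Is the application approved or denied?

Credit score 790 ≥ 680 (meets base)
Total debts = (1,120 + 2,040 + 915) = 4,075. DTI = 4,075/9,200 = 44.3% > 40% — standard DTI limit exceeded.
Reserves = 12,100/1,120 = 10.8 months ≥ 2
Employment 30 ≥ 12 months
44.3% falls in the override range (40%–45%), so the compensating-factor test applies.
Override check — reserves: 10.8 mo (ok); score: 790 (ok).
Both override conditions satisfied; DTI exception granted.

Approved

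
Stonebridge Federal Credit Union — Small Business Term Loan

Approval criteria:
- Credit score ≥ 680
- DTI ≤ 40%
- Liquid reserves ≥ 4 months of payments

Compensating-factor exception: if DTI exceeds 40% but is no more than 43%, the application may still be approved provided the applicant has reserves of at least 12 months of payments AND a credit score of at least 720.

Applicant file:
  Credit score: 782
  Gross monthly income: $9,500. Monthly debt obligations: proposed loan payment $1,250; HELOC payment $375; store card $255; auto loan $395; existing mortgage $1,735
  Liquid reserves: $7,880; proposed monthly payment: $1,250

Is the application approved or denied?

Denied

Credit score 782 ≥ 680 (meets base)
Total debts = (1,250 + 375 + 255 + 395 + 1,735) = 4,010. DTI = 4,010/9,500 = 42.2% > 40% — standard DTI limit exceeded.
Reserves = 7,880/1,250 = 6.3 months ≥ 4
DTI 42.2% is within the 40%–43% exception band; checking compensating factors.
Reserves 6.3 < 12 months; credit score 782 ≥ 720.
Compensating-factor requirement not fully met.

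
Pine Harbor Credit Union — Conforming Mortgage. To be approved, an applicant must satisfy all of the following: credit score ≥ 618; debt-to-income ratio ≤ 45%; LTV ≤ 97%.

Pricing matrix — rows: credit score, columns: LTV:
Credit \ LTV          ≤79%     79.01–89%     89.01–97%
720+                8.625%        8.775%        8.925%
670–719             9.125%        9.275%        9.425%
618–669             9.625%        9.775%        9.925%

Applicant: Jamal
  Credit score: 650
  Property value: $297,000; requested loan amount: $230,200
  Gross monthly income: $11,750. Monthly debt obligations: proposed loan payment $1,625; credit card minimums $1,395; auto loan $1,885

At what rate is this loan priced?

Credit score 650 ≥ 618; Total monthly debts = (1,625 + 1,395 + 1,885) = 4,905. Debt-to-income = 4,905/11,750 = 41.7% — meets 45% limit
LTV = 230,200/297,000 = 77.5% ≤ 97%
Credit 650 → row 618–669; LTV 77.5% → column ≤79%. Grid cell → 9.625%.

9.625%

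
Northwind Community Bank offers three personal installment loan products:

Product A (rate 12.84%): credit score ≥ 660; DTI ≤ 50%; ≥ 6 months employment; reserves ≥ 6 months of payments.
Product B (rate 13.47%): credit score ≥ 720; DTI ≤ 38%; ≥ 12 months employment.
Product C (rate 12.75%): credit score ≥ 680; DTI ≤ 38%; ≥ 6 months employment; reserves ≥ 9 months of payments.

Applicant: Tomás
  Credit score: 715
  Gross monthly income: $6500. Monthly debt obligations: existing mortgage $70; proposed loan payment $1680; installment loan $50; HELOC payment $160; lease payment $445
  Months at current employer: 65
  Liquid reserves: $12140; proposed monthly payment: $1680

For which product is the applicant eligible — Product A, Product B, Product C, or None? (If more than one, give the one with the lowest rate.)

Total debts = (70 + 1,680 + 50 + 160 + 445) = 2,405; DTI = 2,405/6,500 = 37%.
Reserves = 12,140/1,680 = 7.2 months.
Product A: score 715 ≥ 660; DTI 37% ≤ 50%; employment 65 ≥ 6 mo; reserves 7.2 ≥ 6 mo → qualifies.
Product B: score 715 < 720; DTI 37% ≤ 38%; employment 65 ≥ 12 mo → does not qualify.
Product C: score 715 ≥ 680; DTI 37% ≤ 38%; employment 65 ≥ 6 mo; reserves 7.2 < 9 mo → does not qualify.

Product A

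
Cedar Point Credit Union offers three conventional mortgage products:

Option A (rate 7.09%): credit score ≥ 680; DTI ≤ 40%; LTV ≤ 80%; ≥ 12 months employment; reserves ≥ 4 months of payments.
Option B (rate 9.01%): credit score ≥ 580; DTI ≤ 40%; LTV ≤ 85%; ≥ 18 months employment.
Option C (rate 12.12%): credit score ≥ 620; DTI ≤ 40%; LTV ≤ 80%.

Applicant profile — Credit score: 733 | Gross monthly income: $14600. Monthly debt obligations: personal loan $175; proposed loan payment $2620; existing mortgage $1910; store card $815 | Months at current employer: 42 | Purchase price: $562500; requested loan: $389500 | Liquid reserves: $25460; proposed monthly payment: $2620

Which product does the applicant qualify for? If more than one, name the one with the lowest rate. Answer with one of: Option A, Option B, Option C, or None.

Total debts = (175 + 2,620 + 1,910 + 815) = 5,520; DTI = 5,520/14,600 = 37.8%.
LTV = 389,500/562,500 = 69.2%.
Reserves = 25,460/2,620 = 9.7 months.
Option A: score 733 ≥ 680; DTI 37.8% ≤ 40%; LTV 69.2% ≤ 80%; employment 42 ≥ 12 mo; reserves 9.7 ≥ 4 mo → qualifies.
Option B: score 733 ≥ 580; DTI 37.8% ≤ 40%; LTV 69.2% ≤ 85%; employment 42 ≥ 18 mo → qualifies.
Option C: score 733 ≥ 620; DTI 37.8% ≤ 40%; LTV 69.2% ≤ 80% → qualifies.
Qualifying: Option A, Option B, Option C. Lowest rate is 7.09% → Option A.

Option A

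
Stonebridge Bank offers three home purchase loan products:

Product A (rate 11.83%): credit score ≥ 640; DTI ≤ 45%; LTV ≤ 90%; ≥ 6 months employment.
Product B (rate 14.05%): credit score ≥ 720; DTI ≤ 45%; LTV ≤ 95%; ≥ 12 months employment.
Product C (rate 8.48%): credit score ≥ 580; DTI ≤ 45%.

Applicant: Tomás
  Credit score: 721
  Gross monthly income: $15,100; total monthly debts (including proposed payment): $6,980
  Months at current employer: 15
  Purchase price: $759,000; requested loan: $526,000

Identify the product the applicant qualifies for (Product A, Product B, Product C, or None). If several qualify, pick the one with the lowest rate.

None

DTI = 6,980/15,100 = 46.2%.
LTV = 526,000/759,000 = 69.3%.
Product A: score 721 ≥ 640; DTI 46.2% > 45%; LTV 69.3% ≤ 90%; employment 15 ≥ 6 mo → does not qualify.
Product B: score 721 ≥ 720; DTI 46.2% > 45%; LTV 69.3% ≤ 95%; employment 15 ≥ 12 mo → does not qualify.
Product C: score 721 ≥ 580; DTI 46.2% > 45% → does not qualify.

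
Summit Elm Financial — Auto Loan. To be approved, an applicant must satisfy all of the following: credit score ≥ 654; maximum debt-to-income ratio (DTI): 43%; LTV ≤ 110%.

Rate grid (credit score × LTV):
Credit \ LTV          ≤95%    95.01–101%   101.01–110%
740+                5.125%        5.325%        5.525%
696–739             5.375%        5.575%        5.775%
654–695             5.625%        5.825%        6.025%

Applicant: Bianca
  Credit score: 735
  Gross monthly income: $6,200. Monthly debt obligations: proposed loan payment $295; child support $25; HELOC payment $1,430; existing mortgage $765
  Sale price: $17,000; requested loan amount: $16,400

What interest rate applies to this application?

5.575%

Credit score 735 ≥ 654; Total monthly debts = (295 + 25 + 1,430 + 765) = 2,515. DTI = 2,515/6,200 = 40.6% ≤ 43%
LTV: 16,400 ÷ 17,000 = 96.5%, within 110% cap
Credit 735 → row 696–739; LTV 96.5% → column 95.01–101%. Grid cell → 5.575%.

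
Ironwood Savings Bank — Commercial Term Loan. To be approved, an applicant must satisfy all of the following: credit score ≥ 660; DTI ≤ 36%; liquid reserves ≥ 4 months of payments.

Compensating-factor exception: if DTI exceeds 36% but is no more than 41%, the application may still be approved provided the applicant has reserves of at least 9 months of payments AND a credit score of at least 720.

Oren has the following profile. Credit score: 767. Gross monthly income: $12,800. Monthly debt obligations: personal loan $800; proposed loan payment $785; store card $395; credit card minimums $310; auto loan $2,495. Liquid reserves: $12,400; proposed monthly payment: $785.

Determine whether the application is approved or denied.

Credit score 767 ≥ 660 (meets base)
Total debts = (800 + 785 + 395 + 310 + 2,495) = 4,785. DTI: 4,785 ÷ 12,800 = 37.4%, over the 36% base limit.
Reserves: 12,400 ÷ 785 = 15.8 months (meets 4-month minimum)
DTI 37.4% is within the 36%–41% exception band; checking compensating factors.
Override check — reserves: 15.8 mo (ok); score: 767 (ok).
Both compensating conditions met → exception applies.

Approved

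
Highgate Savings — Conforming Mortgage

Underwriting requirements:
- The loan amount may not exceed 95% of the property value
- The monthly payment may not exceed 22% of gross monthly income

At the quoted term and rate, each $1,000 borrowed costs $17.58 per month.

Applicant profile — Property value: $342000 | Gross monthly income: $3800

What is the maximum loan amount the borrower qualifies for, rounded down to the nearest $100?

$47,500

Payment cap: 22% × $3,800 = $836/month.
At $17.58 per $1,000, that supports 836/17.58 × 1,000 ≈ $47,554 → $47,500.
LTV cap: 95% × $342,000 = $324,900 → $324,900.
Binding constraint: payment-to-income.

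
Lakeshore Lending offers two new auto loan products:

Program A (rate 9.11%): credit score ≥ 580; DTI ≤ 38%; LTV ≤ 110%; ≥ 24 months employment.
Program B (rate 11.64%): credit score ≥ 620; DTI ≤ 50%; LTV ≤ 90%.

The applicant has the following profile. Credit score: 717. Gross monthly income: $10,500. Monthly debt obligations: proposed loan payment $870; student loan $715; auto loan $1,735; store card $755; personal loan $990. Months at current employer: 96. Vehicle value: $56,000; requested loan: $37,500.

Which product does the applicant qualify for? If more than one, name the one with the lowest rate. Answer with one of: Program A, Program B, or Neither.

Total debts = (870 + 715 + 1,735 + 755 + 990) = 5,065; DTI = 5,065/10,500 = 48.2%.
LTV = 37,500/56,000 = 67%.
Program A: score 717 ≥ 580; DTI 48.2% > 38%; LTV 67% ≤ 110%; employment 96 ≥ 24 mo → does not qualify.
Program B: score 717 ≥ 620; DTI 48.2% ≤ 50%; LTV 67% ≤ 90% → qualifies.

Program B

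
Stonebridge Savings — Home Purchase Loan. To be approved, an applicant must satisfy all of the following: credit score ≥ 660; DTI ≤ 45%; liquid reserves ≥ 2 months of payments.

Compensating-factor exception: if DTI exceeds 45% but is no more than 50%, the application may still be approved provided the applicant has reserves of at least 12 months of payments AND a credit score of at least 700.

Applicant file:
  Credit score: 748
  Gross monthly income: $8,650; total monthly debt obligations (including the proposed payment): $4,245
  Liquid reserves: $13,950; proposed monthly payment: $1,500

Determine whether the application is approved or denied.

Denied

Credit score 748 ≥ 660 (meets base)
DTI: 4,245 ÷ 8,650 = 49.1%, over the 45% base limit.
Liquid reserves cover 13,950/1,500 = 9.3 months — ≥ 2 required
49.1% falls in the override range (45%–50%), so the compensating-factor test applies.
Override check — reserves: 9.3 mo (short of 12); score: 748 (ok).
Override conditions not both satisfied; exception does not apply.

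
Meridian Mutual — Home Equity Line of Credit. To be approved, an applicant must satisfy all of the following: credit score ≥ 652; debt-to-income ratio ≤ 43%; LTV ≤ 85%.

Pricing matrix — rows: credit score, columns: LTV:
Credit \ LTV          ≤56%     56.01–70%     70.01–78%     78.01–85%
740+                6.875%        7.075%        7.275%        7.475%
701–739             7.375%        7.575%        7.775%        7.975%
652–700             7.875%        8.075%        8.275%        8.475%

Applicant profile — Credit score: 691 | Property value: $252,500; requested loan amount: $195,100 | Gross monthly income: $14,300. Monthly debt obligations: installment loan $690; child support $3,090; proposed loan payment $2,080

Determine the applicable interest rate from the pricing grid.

8.275%

Credit score 691 ≥ 652; Total monthly debts = (690 + 3,090 + 2,080) = 5,860. Debt-to-income = 5,860/14,300 = 41% — meets 43% limit
Loan-to-value = 195,100/252,500 = 77.3% — pass (85% max)
Row: 691 falls in 652–700. Column: 77.3% falls in 70.01–78%. Rate = 8.275%.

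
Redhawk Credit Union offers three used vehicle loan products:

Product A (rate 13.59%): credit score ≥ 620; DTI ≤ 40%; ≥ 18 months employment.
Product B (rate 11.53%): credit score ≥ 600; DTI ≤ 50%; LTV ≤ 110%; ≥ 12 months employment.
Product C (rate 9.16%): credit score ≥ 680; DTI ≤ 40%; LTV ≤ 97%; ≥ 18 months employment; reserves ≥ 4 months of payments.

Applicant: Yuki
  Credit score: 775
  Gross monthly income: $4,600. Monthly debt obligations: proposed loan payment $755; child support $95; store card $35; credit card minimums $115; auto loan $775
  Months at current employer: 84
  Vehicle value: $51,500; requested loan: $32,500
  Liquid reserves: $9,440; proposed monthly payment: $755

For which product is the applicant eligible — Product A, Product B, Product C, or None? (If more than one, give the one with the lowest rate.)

Product C

Total debts = (755 + 95 + 35 + 115 + 775) = 1,775; DTI = 1,775/4,600 = 38.6%.
LTV = 32,500/51,500 = 63.1%.
Reserves = 9,440/755 = 12.5 months.
Product A: score 775 ≥ 620; DTI 38.6% ≤ 40%; employment 84 ≥ 18 mo → qualifies.
Product B: score 775 ≥ 600; DTI 38.6% ≤ 50%; LTV 63.1% ≤ 110%; employment 84 ≥ 12 mo → qualifies.
Product C: score 775 ≥ 680; DTI 38.6% ≤ 40%; LTV 63.1% ≤ 97%; employment 84 ≥ 18 mo; reserves 12.5 ≥ 4 mo → qualifies.
Qualifying: Product A, Product B, Product C. Lowest rate is 9.16% → Product C.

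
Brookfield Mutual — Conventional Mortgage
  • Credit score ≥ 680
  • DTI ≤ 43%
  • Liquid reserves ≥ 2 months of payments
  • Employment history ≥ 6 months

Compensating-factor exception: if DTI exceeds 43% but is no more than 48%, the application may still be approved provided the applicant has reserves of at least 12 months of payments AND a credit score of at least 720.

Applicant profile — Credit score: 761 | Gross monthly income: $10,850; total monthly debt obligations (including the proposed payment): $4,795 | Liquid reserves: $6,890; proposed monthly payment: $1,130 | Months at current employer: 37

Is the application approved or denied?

Denied

Credit score 761 ≥ 680 (meets base)
DTI = 4,795/10,850 = 44.2% > 43% — standard DTI limit exceeded.
Reserves: 6,890 ÷ 1,130 = 6.1 months (meets 2-month minimum)
Employment 37 ≥ 6 months
DTI 44.2% is within the 43%–48% exception band; checking compensating factors.
Reserves 6.1 < 12 months; credit score 761 ≥ 720.
Override conditions not both satisfied; exception does not apply.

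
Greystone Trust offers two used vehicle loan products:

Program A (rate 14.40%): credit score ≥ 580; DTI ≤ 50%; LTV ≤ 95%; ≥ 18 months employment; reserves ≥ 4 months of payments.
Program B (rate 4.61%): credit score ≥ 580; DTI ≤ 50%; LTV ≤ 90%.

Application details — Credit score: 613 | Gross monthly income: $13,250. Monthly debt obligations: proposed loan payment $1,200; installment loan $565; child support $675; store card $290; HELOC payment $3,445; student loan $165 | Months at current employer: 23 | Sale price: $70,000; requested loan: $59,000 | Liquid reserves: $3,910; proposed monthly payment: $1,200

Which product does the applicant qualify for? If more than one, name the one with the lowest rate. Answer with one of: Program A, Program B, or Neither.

Program B

Total debts = (1,200 + 565 + 675 + 290 + 3,445 + 165) = 6,340; DTI = 6,340/13,250 = 47.8%.
LTV = 59,000/70,000 = 84.3%.
Reserves = 3,910/1,200 = 3.3 months.
Program A: score 613 ≥ 580; DTI 47.8% ≤ 50%; LTV 84.3% ≤ 95%; employment 23 ≥ 18 mo; reserves 3.3 < 4 mo → does not qualify.
Program B: score 613 ≥ 580; DTI 47.8% ≤ 50%; LTV 84.3% ≤ 90% → qualifies.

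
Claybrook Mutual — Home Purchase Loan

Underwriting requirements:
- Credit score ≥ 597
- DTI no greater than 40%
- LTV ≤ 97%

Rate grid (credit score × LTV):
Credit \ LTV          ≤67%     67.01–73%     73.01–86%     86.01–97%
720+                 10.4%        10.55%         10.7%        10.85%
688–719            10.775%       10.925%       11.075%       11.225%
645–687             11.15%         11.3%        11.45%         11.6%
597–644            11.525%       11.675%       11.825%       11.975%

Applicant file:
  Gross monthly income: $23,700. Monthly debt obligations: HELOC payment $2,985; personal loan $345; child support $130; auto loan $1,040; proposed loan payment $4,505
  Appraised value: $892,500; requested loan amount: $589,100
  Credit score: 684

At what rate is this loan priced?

Credit score 684 ≥ 597; Total monthly debts = (2,985 + 345 + 130 + 1,040 + 4,505) = 9,005. DTI = 9,005/23,700 = 38% ≤ 40%
LTV: 589,100 ÷ 892,500 = 66%, within 97% cap
Row: 684 falls in 645–687. Column: 66% falls in ≤67%. Rate = 11.15%.

11.15%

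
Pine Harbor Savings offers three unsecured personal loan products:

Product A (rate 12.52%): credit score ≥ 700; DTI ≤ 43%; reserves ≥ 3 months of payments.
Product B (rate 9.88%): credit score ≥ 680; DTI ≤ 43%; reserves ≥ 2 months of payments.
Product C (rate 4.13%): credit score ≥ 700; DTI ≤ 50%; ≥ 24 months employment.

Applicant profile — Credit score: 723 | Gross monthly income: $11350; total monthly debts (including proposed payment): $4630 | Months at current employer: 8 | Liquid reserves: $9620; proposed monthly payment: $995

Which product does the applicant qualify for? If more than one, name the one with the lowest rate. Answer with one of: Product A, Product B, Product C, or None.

DTI = 4,630/11,350 = 40.8%.
Reserves = 9,620/995 = 9.7 months.
Product A: score 723 ≥ 700; DTI 40.8% ≤ 43%; reserves 9.7 ≥ 3 mo → qualifies.
Product B: score 723 ≥ 680; DTI 40.8% ≤ 43%; reserves 9.7 ≥ 2 mo → qualifies.
Product C: score 723 ≥ 700; DTI 40.8% ≤ 50%; employment 8 < 24 mo → does not qualify.
Qualifying: Product A, Product B. Lowest rate is 9.88% → Product B.

Product B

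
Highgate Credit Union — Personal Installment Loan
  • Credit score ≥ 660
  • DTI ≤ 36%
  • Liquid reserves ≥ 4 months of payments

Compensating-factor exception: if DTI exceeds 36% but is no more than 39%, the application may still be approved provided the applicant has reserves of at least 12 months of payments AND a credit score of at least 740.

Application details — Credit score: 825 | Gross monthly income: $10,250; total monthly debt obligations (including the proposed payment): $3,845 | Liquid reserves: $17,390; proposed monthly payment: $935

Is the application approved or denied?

Approved

Credit score 825 ≥ 660 (meets base)
DTI: 3,845 ÷ 10,250 = 37.5%, over the 36% base limit.
Reserves: 17,390 ÷ 935 = 18.6 months (meets 4-month minimum)
37.5% falls in the override range (36%–39%), so the compensating-factor test applies.
Reserves 18.6 ≥ 12 months; credit score 825 ≥ 740.
Both override conditions satisfied; DTI exception granted.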